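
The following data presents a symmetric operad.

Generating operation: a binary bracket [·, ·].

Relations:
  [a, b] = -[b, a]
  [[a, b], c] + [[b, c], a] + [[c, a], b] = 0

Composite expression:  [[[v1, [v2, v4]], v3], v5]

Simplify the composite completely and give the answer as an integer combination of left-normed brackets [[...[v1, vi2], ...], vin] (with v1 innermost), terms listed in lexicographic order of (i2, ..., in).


[[[[v1, v2], v4], v3], v5] - [[[[v1, v4], v2], v3], v5]

Skip Jacobi rewriting: expand, keep v1-initial words, read off terms.
Composite bracket: [[[v1, [v2, v4]], v3], v5]
Under [a, b] = ab - ba we get 16 signed associative words (2^4 = 16).
Keep just the words that open with v1:
  the word v1v2v4v3v5 carries sign +1 and contributes +[[[[v1, v2], v4], v3], v5]
  the word v1v4v2v3v5 carries sign -1 and contributes -[[[[v1, v4], v2], v3], v5]


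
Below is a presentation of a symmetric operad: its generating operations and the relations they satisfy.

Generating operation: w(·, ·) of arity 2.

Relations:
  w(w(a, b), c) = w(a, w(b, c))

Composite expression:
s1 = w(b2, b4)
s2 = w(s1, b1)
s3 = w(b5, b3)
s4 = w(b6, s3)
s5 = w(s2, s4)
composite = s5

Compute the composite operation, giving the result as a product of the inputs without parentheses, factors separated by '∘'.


b2 ∘ b4 ∘ b1 ∘ b6 ∘ b5 ∘ b3

Key point: w is associative — brackets drop, the b-order remains.
w(b2, b4) linearizes to b2 ∘ b4
w(w(b2, b4), b1) linearizes to b2 ∘ b4 ∘ b1
w(b5, b3) linearizes to b5 ∘ b3
w(b6, w(b5, b3)) linearizes to b6 ∘ b5 ∘ b3
w(w(w(b2, b4), b1), w(b6, w(b5, b3))) linearizes to b2 ∘ b4 ∘ b1 ∘ b6 ∘ b5 ∘ b3


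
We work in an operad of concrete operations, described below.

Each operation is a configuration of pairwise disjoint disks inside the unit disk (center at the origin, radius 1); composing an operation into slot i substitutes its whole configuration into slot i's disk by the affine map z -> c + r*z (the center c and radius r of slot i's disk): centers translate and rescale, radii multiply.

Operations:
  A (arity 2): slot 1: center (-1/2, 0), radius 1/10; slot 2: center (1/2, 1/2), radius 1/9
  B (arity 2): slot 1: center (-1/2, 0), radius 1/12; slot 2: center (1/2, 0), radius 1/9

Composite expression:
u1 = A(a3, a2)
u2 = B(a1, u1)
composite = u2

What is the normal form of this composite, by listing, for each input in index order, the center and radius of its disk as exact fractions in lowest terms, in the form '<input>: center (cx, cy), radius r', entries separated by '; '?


a1: center (-1/2, 0), radius 1/12; a2: center (5/9, 1/18), radius 1/81; a3: center (4/9, 0), radius 1/90

Affine substitution under B: radii multiply and a-centers shift.
a1: after 1 affine step, its disk has center (-1/2, 0), radius 1/12
a3: after 2 affine steps, its disk has center (4/9, 0), radius 1/90
a2: after 2 affine steps, its disk has center (5/9, 1/18), radius 1/81


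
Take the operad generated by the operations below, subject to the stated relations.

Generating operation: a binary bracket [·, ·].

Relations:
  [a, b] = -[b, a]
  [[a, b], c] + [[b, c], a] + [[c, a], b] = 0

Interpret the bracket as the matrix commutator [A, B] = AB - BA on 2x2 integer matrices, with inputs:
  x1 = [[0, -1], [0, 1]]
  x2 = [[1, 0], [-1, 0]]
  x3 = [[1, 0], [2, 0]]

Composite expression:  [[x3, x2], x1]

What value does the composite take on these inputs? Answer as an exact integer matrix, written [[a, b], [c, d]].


[[3, 0], [-3, -3]]

[x3, x2] = [[0, 0], [3, 0]]
[[x3, x2], x1] = [[3, 0], [-3, -3]]


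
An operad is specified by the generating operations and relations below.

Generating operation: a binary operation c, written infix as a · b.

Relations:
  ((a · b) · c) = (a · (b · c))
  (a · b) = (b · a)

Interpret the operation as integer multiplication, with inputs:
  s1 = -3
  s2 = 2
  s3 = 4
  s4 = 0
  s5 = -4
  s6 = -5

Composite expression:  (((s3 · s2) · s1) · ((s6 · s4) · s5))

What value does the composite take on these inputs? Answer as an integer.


0


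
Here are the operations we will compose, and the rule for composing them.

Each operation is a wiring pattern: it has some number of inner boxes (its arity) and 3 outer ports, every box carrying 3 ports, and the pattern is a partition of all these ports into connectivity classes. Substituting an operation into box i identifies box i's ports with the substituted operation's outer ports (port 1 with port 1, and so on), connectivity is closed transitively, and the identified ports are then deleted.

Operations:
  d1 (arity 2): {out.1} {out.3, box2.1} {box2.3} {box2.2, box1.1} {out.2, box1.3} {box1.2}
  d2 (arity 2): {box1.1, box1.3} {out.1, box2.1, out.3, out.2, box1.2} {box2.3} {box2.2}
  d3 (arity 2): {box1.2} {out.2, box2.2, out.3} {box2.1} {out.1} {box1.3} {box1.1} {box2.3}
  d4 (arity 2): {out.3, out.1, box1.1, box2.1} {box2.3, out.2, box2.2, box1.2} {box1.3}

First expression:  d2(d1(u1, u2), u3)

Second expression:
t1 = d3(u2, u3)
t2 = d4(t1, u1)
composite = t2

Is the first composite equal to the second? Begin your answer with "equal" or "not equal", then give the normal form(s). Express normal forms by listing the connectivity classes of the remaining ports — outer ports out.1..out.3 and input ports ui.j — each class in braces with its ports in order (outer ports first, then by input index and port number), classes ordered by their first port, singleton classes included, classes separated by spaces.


not equal; first: {out.1, out.2, out.3, u1.3, u3.1} {u1.1, u2.2} {u1.2} {u2.1} {u2.3} {u3.2} {u3.3}; second: {out.1, out.3, u1.1} {out.2, u1.2, u1.3, u3.2} {u2.1} {u2.2} {u2.3} {u3.1} {u3.3}

The first expression, normalized: {out.1, out.2, out.3, u1.3, u3.1} {u1.1, u2.2} {u1.2} {u2.1} {u2.3} {u3.2} {u3.3}
The second expression, normalized: {out.1, out.3, u1.1} {out.2, u1.2, u1.3, u3.2} {u2.1} {u2.2} {u2.3} {u3.1} {u3.3}
The forms do not match — not equal.


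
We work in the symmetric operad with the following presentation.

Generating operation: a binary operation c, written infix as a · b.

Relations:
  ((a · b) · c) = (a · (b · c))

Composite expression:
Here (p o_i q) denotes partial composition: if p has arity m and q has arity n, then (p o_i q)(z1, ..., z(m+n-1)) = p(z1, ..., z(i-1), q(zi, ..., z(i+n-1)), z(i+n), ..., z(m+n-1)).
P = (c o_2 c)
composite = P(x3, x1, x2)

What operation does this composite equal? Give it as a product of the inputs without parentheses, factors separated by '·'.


Every regrouping of c is equal, so read the x-inputs in written order.
(x1 · x2) collapses to x1 · x2
(x3 · (x1 · x2)) collapses to x3 · x1 · x2

x3 · x1 · x2


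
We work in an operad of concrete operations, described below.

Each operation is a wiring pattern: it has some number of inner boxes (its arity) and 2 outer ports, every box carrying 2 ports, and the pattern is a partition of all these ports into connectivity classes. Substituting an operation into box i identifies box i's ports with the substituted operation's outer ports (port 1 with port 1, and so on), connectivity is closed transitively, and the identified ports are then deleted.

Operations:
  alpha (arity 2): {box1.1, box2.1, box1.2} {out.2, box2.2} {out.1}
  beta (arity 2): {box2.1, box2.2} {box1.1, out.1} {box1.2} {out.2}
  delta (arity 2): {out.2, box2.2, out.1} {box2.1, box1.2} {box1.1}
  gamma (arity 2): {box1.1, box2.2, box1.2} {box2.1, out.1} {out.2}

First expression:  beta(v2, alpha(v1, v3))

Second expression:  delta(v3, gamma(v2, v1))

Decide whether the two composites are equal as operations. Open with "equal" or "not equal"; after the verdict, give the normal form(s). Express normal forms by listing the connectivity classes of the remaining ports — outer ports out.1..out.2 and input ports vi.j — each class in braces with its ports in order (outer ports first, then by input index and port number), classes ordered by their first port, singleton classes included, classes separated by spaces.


not equal — first {out.1, v2.1} {out.2} {v1.1, v1.2, v3.1} {v2.2} {v3.2}, second {out.1, out.2} {v1.1, v3.2} {v1.2, v2.1, v2.2} {v3.1}

The first expression, normalized: {out.1, v2.1} {out.2} {v1.1, v1.2, v3.1} {v2.2} {v3.2}
The second expression, normalized: {out.1, out.2} {v1.1, v3.2} {v1.2, v2.1, v2.2} {v3.1}
The forms do not match — not equal.


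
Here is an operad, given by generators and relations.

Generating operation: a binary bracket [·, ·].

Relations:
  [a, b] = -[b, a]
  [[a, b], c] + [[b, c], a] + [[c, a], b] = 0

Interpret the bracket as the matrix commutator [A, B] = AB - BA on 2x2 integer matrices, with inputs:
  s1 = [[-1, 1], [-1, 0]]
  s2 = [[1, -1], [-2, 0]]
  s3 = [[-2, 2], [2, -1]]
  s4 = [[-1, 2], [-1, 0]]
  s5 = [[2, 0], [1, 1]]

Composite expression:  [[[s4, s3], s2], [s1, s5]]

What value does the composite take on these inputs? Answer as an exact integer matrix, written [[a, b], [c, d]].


[[27, 18], [54, -27]]


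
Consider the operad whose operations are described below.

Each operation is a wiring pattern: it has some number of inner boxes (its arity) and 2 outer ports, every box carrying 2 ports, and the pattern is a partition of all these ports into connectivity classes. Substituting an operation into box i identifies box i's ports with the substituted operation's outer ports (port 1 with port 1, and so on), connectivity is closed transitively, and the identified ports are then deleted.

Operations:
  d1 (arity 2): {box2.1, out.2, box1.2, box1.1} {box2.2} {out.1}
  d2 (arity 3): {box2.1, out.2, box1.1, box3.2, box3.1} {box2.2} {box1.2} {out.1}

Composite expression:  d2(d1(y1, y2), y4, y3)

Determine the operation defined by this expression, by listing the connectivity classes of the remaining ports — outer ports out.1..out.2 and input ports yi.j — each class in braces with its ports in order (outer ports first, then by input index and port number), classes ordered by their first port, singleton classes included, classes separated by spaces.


{out.1} {out.2, y3.1, y3.2, y4.1} {y1.1, y1.2, y2.1} {y2.2} {y4.2}


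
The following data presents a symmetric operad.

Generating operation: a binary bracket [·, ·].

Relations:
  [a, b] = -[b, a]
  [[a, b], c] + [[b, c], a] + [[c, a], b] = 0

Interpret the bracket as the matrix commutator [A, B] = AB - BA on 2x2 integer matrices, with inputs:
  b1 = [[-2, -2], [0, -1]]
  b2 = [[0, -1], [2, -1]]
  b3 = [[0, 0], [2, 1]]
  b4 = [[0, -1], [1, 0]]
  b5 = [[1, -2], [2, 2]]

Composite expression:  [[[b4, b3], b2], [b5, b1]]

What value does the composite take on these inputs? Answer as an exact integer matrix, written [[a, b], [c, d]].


[[-10, -40], [44, 10]]


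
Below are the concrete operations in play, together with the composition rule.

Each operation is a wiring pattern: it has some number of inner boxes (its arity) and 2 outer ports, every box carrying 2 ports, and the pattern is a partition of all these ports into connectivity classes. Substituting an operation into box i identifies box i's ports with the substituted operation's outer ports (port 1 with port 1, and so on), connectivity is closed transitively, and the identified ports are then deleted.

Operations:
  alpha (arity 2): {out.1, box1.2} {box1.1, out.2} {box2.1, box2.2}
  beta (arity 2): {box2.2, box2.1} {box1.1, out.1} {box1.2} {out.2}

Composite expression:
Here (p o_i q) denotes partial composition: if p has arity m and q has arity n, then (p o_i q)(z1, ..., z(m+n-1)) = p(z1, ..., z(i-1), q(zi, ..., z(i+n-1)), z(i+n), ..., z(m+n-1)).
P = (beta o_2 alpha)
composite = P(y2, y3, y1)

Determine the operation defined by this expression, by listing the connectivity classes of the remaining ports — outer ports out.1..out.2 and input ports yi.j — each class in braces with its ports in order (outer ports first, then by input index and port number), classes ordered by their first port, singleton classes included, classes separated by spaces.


Two ports join when wires chain via beta-identified ports.
composing alpha on (y3, y1), with out.j its own outer ports: {out.1, y3.2} {out.2, y3.1} {y1.1, y1.2}
composing beta on (y2, y3, y1), with out.j its own outer ports: {out.1, y2.1} {out.2} {y1.1, y1.2} {y2.2} {y3.1, y3.2}

{out.1, y2.1} {out.2} {y1.1, y1.2} {y2.2} {y3.1, y3.2}


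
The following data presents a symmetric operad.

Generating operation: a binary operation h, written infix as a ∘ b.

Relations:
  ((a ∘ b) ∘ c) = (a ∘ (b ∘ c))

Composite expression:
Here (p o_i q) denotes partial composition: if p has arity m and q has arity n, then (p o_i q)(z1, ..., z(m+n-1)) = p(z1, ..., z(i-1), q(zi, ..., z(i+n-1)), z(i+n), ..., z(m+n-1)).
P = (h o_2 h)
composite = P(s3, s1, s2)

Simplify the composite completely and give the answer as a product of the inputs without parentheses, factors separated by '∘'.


s3 ∘ s1 ∘ s2

Under associativity of h, the answer is the s's in reading order.
(s1 ∘ s2) collapses to s1 ∘ s2
(s3 ∘ (s1 ∘ s2)) collapses to s3 ∘ s1 ∘ s2


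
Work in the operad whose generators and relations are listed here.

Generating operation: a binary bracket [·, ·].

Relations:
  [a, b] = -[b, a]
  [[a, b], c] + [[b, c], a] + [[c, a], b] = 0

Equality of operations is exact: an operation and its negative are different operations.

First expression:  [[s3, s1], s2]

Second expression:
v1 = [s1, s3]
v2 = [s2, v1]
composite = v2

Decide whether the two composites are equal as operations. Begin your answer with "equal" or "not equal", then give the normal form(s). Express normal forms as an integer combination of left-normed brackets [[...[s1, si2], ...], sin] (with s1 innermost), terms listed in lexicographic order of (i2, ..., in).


equal: each reduces to -[[s1, s3], s2]

The first composite normalizes to -[[s1, s3], s2]
The second composite normalizes to -[[s1, s3], s2]
Both agree, so they are equal.


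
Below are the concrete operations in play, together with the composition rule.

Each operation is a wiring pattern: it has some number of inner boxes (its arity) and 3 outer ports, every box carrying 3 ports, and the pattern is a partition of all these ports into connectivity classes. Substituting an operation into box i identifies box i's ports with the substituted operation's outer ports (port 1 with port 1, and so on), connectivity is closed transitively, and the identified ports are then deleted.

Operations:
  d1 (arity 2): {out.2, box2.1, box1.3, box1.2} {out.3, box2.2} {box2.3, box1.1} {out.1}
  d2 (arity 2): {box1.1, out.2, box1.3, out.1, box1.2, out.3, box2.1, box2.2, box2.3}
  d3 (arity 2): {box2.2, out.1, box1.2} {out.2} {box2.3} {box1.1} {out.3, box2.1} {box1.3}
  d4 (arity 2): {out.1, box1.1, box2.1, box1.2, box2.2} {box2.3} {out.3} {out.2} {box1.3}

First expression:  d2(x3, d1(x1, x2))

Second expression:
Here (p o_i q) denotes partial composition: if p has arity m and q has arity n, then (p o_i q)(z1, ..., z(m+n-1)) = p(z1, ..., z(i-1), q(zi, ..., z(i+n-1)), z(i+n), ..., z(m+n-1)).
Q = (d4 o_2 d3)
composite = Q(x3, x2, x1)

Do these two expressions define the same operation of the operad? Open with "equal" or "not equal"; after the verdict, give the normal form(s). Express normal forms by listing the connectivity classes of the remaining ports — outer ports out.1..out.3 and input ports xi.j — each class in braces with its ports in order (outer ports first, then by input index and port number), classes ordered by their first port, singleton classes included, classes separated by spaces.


not equal — first {out.1, out.2, out.3, x1.2, x1.3, x2.1, x2.2, x3.1, x3.2, x3.3} {x1.1, x2.3}, second {out.1, x1.2, x2.2, x3.1, x3.2} {out.2} {out.3} {x1.1} {x1.3} {x2.1} {x2.3} {x3.3}


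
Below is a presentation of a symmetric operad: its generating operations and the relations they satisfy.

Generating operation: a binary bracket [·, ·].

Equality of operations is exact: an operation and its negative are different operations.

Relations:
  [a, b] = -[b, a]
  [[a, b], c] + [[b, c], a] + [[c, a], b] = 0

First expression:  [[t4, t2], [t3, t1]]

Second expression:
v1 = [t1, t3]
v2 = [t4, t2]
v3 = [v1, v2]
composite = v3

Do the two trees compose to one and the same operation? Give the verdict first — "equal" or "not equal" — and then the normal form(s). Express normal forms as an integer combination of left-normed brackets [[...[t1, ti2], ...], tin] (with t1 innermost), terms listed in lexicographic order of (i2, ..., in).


equal; both compose to -[[[t1, t3], t2], t4] + [[[t1, t3], t4], t2]

The first expression, normalized: -[[[t1, t3], t2], t4] + [[[t1, t3], t4], t2]
The second expression, normalized: -[[[t1, t3], t2], t4] + [[[t1, t3], t4], t2]
Identical normal forms: equal.


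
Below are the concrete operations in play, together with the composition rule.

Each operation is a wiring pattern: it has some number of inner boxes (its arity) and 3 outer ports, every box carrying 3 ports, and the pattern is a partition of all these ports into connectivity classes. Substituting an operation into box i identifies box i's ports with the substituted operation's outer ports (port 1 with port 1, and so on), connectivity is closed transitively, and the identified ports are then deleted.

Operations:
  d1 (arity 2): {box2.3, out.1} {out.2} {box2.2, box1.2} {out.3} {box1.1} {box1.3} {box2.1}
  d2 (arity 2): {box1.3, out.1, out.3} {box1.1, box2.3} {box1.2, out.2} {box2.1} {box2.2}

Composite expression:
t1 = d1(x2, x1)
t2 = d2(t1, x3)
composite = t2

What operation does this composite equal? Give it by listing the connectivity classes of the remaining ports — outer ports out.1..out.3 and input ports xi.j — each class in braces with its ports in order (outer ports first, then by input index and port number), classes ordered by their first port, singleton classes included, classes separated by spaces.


After gluing at d2, chains via deleted ports link the x-ports.
d1 over (x2, x1) gives {out.1, x1.3} {out.2} {out.3} {x1.1} {x1.2, x2.2} {x2.1} {x2.3}, out.j being that stage's outer ports
d2 over (x2, x1, x3) gives {out.1, out.3} {out.2} {x1.1} {x1.2, x2.2} {x1.3, x3.3} {x2.1} {x2.3} {x3.1} {x3.2}, out.j being that stage's outer ports

{out.1, out.3} {out.2} {x1.1} {x1.2, x2.2} {x1.3, x3.3} {x2.1} {x2.3} {x3.1} {x3.2}


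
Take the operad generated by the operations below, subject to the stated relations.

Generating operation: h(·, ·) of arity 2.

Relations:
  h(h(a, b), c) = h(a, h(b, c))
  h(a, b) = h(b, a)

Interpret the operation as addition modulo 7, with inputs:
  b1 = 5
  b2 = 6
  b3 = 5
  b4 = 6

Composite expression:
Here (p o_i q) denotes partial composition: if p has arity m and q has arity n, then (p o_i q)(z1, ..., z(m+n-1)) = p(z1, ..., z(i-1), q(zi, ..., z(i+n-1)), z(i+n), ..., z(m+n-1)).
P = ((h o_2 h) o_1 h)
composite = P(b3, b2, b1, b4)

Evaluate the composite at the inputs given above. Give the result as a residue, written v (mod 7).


h(b3, b2) = 4
h(b1, b4) = 4
h(h(b3, b2), h(b1, b4)) = 1

1 (mod 7)


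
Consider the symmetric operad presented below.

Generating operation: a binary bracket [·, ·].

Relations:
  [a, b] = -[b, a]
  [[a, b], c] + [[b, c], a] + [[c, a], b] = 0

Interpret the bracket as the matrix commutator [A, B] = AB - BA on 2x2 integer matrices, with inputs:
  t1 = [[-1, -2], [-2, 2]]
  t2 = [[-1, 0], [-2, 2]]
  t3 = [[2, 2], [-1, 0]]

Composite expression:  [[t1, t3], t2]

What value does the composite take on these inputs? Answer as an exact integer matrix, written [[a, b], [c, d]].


[[4, -6], [45, -4]]

[t1, t3] = [[6, -2], [-7, -6]]
[[t1, t3], t2] = [[4, -6], [45, -4]]


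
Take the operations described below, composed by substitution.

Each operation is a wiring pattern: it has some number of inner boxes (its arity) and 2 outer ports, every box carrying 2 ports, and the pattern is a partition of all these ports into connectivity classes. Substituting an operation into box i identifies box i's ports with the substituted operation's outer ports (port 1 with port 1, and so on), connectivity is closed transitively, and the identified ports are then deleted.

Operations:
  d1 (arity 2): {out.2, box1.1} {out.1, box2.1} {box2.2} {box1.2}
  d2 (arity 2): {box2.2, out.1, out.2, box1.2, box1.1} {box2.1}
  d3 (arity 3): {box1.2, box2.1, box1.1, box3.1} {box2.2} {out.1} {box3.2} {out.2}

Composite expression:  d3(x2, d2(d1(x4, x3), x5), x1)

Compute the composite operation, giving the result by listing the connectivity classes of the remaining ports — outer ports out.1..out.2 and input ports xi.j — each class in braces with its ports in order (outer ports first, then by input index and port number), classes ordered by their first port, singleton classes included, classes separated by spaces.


{out.1} {out.2} {x1.1, x2.1, x2.2, x3.1, x4.1, x5.2} {x1.2} {x3.2} {x4.2} {x5.1}

Reachability decides: close wires over d3-identified ports.
stage d1: inputs (x4, x3), connectivity {out.1, x3.1} {out.2, x4.1} {x3.2} {x4.2}, out.j its boundary
stage d2: inputs (x4, x3, x5), connectivity {out.1, out.2, x3.1, x4.1, x5.2} {x3.2} {x4.2} {x5.1}, out.j its boundary
stage d3: inputs (x2, x4, x3, x5, x1), connectivity {out.1} {out.2} {x1.1, x2.1, x2.2, x3.1, x4.1, x5.2} {x1.2} {x3.2} {x4.2} {x5.1}, out.j its boundary


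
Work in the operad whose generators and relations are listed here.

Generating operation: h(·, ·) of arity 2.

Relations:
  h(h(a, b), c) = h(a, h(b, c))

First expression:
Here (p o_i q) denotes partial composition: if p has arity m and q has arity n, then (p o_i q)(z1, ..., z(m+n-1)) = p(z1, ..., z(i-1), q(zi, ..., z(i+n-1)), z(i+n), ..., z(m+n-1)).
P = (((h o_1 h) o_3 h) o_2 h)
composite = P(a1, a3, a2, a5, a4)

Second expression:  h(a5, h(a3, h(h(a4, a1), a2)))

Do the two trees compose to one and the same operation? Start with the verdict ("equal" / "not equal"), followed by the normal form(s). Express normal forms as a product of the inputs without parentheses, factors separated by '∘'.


not equal — first a1 ∘ a3 ∘ a2 ∘ a5 ∘ a4, second a5 ∘ a3 ∘ a4 ∘ a1 ∘ a2

The first composite normalizes to a1 ∘ a3 ∘ a2 ∘ a5 ∘ a4
The second composite normalizes to a5 ∘ a3 ∘ a4 ∘ a1 ∘ a2
Distinct normal forms: not equal.


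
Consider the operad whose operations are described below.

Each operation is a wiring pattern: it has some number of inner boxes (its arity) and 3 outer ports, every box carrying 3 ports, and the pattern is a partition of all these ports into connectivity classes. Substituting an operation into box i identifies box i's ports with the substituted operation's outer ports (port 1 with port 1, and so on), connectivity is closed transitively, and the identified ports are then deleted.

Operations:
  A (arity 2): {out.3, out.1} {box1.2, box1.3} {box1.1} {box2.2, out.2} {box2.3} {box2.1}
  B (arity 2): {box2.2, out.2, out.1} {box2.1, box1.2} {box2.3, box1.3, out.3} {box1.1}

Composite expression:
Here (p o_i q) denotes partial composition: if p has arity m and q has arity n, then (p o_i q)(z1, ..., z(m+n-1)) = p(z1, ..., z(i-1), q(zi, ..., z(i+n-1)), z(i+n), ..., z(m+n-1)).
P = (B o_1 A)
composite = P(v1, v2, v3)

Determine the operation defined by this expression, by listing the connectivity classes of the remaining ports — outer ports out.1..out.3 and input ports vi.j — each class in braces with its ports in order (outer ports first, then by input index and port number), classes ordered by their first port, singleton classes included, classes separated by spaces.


{out.1, out.2, v3.2} {out.3, v3.3} {v1.1} {v1.2, v1.3} {v2.1} {v2.2, v3.1} {v2.3}

Substituting into B glues patterns; closure does the rest.
through A, on inputs (v1, v2): {out.1, out.3} {out.2, v2.2} {v1.1} {v1.2, v1.3} {v2.1} {v2.3} (out.j = stage outer ports)
through B, on inputs (v1, v2, v3): {out.1, out.2, v3.2} {out.3, v3.3} {v1.1} {v1.2, v1.3} {v2.1} {v2.2, v3.1} {v2.3} (out.j = stage outer ports)


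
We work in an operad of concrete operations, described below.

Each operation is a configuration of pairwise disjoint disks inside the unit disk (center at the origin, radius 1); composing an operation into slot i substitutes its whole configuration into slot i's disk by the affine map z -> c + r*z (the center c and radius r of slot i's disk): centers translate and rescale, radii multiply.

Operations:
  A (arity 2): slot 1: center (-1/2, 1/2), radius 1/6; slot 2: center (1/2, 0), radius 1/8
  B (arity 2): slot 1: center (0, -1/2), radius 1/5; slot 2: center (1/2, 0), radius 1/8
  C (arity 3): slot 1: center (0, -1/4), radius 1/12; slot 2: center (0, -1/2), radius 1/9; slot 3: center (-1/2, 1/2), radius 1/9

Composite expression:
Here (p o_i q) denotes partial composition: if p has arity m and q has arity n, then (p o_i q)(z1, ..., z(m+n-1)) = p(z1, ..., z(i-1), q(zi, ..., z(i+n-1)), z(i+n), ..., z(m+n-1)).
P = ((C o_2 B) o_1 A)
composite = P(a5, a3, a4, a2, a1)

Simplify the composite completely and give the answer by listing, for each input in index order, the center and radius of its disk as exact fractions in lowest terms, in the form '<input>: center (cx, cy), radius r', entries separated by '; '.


a1: center (-1/2, 1/2), radius 1/9; a2: center (1/18, -1/2), radius 1/72; a3: center (1/24, -1/4), radius 1/96; a4: center (0, -5/9), radius 1/45; a5: center (-1/24, -5/24), radius 1/72


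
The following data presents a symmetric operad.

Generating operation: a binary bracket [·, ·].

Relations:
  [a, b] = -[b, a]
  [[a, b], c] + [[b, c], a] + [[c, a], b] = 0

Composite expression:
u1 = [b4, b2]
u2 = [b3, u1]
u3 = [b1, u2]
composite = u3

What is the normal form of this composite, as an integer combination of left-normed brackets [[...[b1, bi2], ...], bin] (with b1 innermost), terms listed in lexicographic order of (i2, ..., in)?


[[[b1, b2], b4], b3] - [[[b1, b3], b2], b4] + [[[b1, b3], b4], b2] - [[[b1, b4], b2], b3]

Skip Jacobi rewriting: expand, keep b1-initial words, read off terms.
Composite bracket: [b1, [b3, [b4, b2]]]
Each bracket splits as ab - ba, giving 8 signed words (2^3 = 8).
Words beginning with b1 determine it all:
  b1b2b4b3 appears with sign +1, giving the term +[[[b1, b2], b4], b3]
  b1b3b2b4 appears with sign -1, giving the term -[[[b1, b3], b2], b4]
  b1b3b4b2 appears with sign +1, giving the term +[[[b1, b3], b4], b2]
  b1b4b2b3 appears with sign -1, giving the term -[[[b1, b4], b2], b3]


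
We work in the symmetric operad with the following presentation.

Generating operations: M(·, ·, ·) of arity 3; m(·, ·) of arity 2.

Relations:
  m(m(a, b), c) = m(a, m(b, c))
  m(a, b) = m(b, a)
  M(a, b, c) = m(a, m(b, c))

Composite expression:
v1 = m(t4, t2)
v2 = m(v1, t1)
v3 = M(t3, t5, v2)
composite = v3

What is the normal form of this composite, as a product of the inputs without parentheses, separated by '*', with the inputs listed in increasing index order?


t1 * t2 * t3 * t4 * t5


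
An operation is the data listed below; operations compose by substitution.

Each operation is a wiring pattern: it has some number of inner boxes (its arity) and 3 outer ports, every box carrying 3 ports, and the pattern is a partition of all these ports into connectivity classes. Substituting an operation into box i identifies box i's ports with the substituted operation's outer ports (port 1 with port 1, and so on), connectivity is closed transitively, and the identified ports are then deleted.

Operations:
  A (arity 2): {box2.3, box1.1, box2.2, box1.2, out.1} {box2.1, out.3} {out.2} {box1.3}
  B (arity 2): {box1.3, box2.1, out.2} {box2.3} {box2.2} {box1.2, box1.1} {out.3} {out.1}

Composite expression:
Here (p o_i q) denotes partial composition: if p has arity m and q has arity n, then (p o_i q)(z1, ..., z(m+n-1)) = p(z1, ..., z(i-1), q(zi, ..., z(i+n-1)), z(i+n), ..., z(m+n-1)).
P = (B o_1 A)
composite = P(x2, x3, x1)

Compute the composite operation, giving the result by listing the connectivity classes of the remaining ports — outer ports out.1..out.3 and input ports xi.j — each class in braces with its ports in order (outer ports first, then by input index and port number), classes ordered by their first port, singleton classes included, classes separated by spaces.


{out.1} {out.2, x1.1, x3.1} {out.3} {x1.2} {x1.3} {x2.1, x2.2, x3.2, x3.3} {x2.3}

Reachability decides: close wires over B-identified ports.
the subtree at A composes to {out.1, x2.1, x2.2, x3.2, x3.3} {out.2} {out.3, x3.1} {x2.3} on (x2, x3); out.j = own outer ports
the subtree at B composes to {out.1} {out.2, x1.1, x3.1} {out.3} {x1.2} {x1.3} {x2.1, x2.2, x3.2, x3.3} {x2.3} on (x2, x3, x1); out.j = own outer ports


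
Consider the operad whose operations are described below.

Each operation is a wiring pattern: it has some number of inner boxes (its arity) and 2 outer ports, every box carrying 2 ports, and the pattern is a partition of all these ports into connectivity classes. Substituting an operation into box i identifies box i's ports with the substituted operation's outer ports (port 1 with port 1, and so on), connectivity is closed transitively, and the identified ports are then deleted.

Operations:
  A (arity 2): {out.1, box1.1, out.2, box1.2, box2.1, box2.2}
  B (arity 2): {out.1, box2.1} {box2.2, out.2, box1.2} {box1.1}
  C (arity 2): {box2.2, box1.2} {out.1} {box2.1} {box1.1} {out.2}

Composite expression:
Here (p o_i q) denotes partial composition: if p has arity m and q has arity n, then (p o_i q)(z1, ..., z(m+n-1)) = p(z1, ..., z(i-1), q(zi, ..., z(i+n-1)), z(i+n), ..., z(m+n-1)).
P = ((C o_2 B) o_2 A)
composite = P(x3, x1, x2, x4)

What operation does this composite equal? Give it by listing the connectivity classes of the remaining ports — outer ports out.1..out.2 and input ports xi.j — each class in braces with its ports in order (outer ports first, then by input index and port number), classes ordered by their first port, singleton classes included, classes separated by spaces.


Two ports join when wires chain via C-identified ports.
A over (x1, x2) gives {out.1, out.2, x1.1, x1.2, x2.1, x2.2}, out.j being that stage's outer ports
B over (x1, x2, x4) gives {out.1, x4.1} {out.2, x1.1, x1.2, x2.1, x2.2, x4.2}, out.j being that stage's outer ports
C over (x3, x1, x2, x4) gives {out.1} {out.2} {x1.1, x1.2, x2.1, x2.2, x3.2, x4.2} {x3.1} {x4.1}, out.j being that stage's outer ports

{out.1} {out.2} {x1.1, x1.2, x2.1, x2.2, x3.2, x4.2} {x3.1} {x4.1}


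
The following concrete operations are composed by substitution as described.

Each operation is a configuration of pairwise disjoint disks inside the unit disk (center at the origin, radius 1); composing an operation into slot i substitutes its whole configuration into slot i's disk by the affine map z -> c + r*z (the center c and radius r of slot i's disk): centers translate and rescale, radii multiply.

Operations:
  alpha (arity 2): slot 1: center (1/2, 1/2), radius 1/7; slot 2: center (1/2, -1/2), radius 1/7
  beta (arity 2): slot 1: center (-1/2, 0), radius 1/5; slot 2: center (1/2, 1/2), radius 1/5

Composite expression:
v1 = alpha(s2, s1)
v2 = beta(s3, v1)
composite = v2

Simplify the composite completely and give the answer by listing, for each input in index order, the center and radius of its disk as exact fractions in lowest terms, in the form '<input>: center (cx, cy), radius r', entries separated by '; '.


s1: center (3/5, 2/5), radius 1/35; s2: center (3/5, 3/5), radius 1/35; s3: center (-1/2, 0), radius 1/5

Nesting under beta composes maps z -> c + r*z down each s-path.
input s3: applying the 1 nested substitution gives center (-1/2, 0), radius 1/5
input s2: applying the 2 nested substitutions gives center (3/5, 3/5), radius 1/35
input s1: applying the 2 nested substitutions gives center (3/5, 2/5), radius 1/35


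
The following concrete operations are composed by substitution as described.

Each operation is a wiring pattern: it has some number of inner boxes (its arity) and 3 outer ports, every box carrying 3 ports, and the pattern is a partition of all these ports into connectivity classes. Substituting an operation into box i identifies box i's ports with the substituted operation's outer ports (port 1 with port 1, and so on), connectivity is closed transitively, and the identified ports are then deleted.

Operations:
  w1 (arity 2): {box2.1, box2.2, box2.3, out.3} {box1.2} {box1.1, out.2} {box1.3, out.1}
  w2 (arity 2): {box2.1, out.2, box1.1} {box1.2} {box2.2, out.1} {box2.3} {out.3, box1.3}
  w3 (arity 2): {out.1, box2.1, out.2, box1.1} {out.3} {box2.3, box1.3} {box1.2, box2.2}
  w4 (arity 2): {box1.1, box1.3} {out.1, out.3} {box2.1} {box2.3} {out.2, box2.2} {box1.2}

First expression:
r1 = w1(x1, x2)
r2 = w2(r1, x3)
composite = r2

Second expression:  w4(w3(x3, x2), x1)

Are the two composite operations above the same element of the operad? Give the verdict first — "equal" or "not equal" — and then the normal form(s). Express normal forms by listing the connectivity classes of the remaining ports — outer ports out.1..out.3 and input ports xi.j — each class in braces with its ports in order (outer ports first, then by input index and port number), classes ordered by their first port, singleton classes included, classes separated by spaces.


not equal: they reduce to {out.1, x3.2} {out.2, x1.3, x3.1} {out.3, x2.1, x2.2, x2.3} {x1.1} {x1.2} {x3.3} and {out.1, out.3} {out.2, x1.2} {x1.1} {x1.3} {x2.1, x3.1} {x2.2, x3.2} {x2.3, x3.3}

The first expression reduces to {out.1, x3.2} {out.2, x1.3, x3.1} {out.3, x2.1, x2.2, x2.3} {x1.1} {x1.2} {x3.3}
The second expression reduces to {out.1, out.3} {out.2, x1.2} {x1.1} {x1.3} {x2.1, x3.1} {x2.2, x3.2} {x2.3, x3.3}
They disagree, so not equal.


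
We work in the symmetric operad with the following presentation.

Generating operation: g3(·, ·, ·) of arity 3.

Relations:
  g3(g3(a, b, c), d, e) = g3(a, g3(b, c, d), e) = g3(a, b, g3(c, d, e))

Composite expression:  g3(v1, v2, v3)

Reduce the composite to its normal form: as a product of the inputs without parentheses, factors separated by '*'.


v1 * v2 * v3

Associativity of g3 dissolves the nesting; only the v-input order survives.
g3(v1, v2, v3) collapses to v1 * v2 * v3


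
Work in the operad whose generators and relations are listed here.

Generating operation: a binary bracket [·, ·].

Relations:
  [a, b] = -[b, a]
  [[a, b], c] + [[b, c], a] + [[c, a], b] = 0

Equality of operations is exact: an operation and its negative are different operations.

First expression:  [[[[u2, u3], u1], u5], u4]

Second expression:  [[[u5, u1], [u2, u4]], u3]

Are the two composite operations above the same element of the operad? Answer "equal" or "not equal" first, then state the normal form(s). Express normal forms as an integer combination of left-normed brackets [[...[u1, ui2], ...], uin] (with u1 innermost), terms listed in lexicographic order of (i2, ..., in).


not equal; the first gives -[[[[u1, u2], u3], u5], u4] + [[[[u1, u3], u2], u5], u4] and the second -[[[[u1, u5], u2], u4], u3] + [[[[u1, u5], u4], u2], u3]

The first expression reduces to -[[[[u1, u2], u3], u5], u4] + [[[[u1, u3], u2], u5], u4]
The second expression reduces to -[[[[u1, u5], u2], u4], u3] + [[[[u1, u5], u4], u2], u3]
The forms do not match — not equal.


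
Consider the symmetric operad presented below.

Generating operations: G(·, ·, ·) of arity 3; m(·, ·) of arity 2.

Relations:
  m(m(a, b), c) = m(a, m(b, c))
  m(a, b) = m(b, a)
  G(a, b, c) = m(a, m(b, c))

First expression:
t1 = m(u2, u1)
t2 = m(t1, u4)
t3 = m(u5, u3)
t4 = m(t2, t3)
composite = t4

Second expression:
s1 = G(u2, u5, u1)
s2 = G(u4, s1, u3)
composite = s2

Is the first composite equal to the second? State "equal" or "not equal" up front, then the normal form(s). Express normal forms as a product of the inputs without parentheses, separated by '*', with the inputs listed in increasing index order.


The first expression, normalized: u1 * u2 * u3 * u4 * u5
The second expression, normalized: u1 * u2 * u3 * u4 * u5
The normal forms match — equal.

equal; the common form is u1 * u2 * u3 * u4 * u5


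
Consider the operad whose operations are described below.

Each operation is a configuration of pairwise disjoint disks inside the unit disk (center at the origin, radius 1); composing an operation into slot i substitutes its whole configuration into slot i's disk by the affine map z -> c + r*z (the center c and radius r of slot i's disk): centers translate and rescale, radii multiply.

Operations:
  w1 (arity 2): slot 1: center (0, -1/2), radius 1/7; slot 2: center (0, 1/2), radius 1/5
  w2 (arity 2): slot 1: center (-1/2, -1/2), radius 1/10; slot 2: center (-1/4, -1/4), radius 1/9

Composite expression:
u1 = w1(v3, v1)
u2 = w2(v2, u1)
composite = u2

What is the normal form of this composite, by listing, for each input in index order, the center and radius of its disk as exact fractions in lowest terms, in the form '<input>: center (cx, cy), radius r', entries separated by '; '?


Below w2, radii multiply path by path; the v-disk centers shift.
v2: after 1 affine step, its disk has center (-1/2, -1/2), radius 1/10
v3: after 2 affine steps, its disk has center (-1/4, -11/36), radius 1/63
v1: after 2 affine steps, its disk has center (-1/4, -7/36), radius 1/45

v1: center (-1/4, -7/36), radius 1/45; v2: center (-1/2, -1/2), radius 1/10; v3: center (-1/4, -11/36), radius 1/63


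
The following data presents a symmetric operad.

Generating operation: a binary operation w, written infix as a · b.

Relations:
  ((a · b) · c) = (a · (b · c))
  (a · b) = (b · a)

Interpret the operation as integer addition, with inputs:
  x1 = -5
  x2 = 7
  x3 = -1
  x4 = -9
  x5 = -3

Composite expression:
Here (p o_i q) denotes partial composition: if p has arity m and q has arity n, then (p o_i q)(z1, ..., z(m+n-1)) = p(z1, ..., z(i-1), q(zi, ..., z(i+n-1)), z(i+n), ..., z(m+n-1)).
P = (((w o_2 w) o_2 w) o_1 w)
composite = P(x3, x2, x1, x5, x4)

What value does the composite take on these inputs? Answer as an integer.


-11

(x3 · x2) = 6
(x1 · x5) = -8
((x1 · x5) · x4) = -17
((x3 · x2) · ((x1 · x5) · x4)) = -11


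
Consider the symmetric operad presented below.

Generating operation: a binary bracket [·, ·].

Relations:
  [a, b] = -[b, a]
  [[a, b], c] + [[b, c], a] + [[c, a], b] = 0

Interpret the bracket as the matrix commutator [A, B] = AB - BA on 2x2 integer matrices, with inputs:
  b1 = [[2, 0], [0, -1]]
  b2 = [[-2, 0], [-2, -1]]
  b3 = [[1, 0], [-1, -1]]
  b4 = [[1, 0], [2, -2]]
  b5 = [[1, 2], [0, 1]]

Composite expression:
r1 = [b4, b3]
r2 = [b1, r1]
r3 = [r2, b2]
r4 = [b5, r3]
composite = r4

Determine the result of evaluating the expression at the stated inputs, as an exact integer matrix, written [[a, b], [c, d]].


[[42, 0], [0, -42]]

[b4, b3] = [[0, 0], [7, 0]]
[b1, [b4, b3]] = [[0, 0], [-21, 0]]
[[b1, [b4, b3]], b2] = [[0, 0], [21, 0]]
[b5, [[b1, [b4, b3]], b2]] = [[42, 0], [0, -42]]


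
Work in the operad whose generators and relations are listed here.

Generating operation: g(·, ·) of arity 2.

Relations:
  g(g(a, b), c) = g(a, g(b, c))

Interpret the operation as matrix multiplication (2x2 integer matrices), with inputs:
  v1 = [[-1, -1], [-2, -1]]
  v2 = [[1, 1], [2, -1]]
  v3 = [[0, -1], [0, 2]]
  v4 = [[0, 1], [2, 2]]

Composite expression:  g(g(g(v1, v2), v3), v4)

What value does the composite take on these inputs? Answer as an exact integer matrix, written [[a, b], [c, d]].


[[6, 6], [4, 4]]

g(v1, v2) = [[-3, 0], [-4, -1]]
g(g(v1, v2), v3) = [[0, 3], [0, 2]]
g(g(g(v1, v2), v3), v4) = [[6, 6], [4, 4]]


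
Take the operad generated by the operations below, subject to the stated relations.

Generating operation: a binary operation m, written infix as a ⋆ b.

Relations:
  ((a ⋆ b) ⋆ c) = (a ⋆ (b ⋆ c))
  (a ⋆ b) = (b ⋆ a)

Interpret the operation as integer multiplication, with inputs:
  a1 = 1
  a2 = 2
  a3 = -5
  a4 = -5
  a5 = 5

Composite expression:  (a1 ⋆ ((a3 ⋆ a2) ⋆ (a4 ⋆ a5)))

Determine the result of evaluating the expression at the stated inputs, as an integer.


(a3 ⋆ a2) = -10
(a4 ⋆ a5) = -25
((a3 ⋆ a2) ⋆ (a4 ⋆ a5)) = 250
(a1 ⋆ ((a3 ⋆ a2) ⋆ (a4 ⋆ a5))) = 250

250


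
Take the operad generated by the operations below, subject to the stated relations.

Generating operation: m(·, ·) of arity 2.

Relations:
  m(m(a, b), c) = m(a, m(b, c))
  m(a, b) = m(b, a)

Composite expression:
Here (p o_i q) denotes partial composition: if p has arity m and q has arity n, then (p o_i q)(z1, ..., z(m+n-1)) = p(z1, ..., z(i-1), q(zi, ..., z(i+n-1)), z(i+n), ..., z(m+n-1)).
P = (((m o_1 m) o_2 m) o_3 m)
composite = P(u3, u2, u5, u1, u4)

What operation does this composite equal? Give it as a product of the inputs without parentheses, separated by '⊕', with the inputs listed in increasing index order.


u1 ⊕ u2 ⊕ u3 ⊕ u4 ⊕ u5

Key point: m commutes, so take the u-inputs in any fixed order.
m(u5, u1) linearizes to u5 ⊕ u1
m(u2, m(u5, u1)) linearizes to u2 ⊕ u5 ⊕ u1
m(u3, m(u2, m(u5, u1))) linearizes to u3 ⊕ u2 ⊕ u5 ⊕ u1
m(m(u3, m(u2, m(u5, u1))), u4) linearizes to u3 ⊕ u2 ⊕ u5 ⊕ u1 ⊕ u4
commutativity sorts the factors: u1 ⊕ u2 ⊕ u3 ⊕ u4 ⊕ u5
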